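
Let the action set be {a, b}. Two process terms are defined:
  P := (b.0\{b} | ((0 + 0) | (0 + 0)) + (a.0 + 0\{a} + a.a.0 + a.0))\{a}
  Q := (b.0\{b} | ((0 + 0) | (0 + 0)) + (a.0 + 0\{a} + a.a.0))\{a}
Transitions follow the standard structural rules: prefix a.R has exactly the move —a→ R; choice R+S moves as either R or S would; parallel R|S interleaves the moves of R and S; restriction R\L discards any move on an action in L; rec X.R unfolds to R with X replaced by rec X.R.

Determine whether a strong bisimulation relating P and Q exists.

YES

P's transition system — 2 states:
  u0 = (b.0\{b} | ((0 + 0) | (0 + 0)) + (a.0 + 0\{a} + a.a.0 + a.0))\{a} → =b=> u1
  u1 = (0\{b} | ((0 + 0) | (0 + 0)))\{a} → deadlocked
Q's transition system — 2 states:
  v0 = (b.0\{b} | ((0 + 0) | (0 + 0)) + (a.0 + 0\{a} + a.a.0))\{a} → =b=> v1
  v1 = (0\{b} | ((0 + 0) | (0 + 0)))\{a} → deadlocked
Partition-refinement fixed point:
  B0 = {u0, v0}
  B1 = {u1, v1}
u0 ∈ B0, v0 ∈ B0 → same block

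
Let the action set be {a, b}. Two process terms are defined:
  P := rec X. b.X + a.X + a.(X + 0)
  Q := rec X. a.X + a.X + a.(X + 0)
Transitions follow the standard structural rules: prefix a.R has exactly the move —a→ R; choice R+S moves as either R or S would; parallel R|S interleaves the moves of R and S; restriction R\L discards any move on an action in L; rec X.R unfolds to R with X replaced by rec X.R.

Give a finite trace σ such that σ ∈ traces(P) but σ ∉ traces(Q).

b

LTS(P): 2 reachable states
  u0 = rec X. b.X + a.X + a.(X + 0) | =a=> u0, =a=> u1, =b=> u0
  u1 = (rec X. b.X + a.X + a.(X + 0)) + 0 | =a=> u0, =a=> u1, =b=> u0
LTS(Q): 2 reachable states
  v0 = rec X. a.X + a.X + a.(X + 0) | =a=> v0, =a=> v1
  v1 = (rec X. a.X + a.X + a.(X + 0)) + 0 | =a=> v0, =a=> v1
Run σ = ⟨b⟩ on P: start {u0}
  after b @ step 1: {u0}
  P completes σ.
Run σ = ⟨b⟩ on Q: start {v0}
  after b @ step 1: ∅ (Q stuck)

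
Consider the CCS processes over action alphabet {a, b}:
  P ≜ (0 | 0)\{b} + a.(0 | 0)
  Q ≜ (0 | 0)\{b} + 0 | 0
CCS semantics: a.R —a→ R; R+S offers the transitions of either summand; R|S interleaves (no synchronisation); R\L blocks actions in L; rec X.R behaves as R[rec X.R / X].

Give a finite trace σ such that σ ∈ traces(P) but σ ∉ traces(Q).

P's transition system — 2 states:
  p0 = (0 | 0)\{b} + a.(0 | 0) has moves --a--▸ p1
  p1 = 0 | 0 has moves ·
Q's transition system — 1 states:
  q0 = (0 | 0)\{b} + 0 | 0 has moves ·
Executing a from P (initial set {p0}):
  after a @ step 1: {p1}
  ✓ P
Executing a from Q (initial set {q0}):
  after a @ step 1: ∅ (Q stuck)

a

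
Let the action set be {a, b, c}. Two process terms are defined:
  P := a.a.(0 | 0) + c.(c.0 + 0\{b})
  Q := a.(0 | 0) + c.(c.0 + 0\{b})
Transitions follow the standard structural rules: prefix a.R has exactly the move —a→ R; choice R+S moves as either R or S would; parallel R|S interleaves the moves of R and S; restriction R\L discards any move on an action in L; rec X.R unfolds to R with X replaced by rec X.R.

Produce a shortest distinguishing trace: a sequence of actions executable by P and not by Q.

Reachable graph of P (5 states):
  p0 = a.a.(0 | 0) + c.(c.0 + 0\{b}) → —a→ p1, —c→ p2
  p1 = a.(0 | 0) → —a→ p3
  p2 = c.0 + 0\{b} → —c→ p4
  p3 = 0 | 0 → ∅
  p4 = 0 → ∅
Reachable graph of Q (4 states):
  q0 = a.(0 | 0) + c.(c.0 + 0\{b}) → —a→ q1, —c→ q2
  q1 = 0 | 0 → ∅
  q2 = c.0 + 0\{b} → —c→ q3
  q3 = 0 → ∅
Trace ⟨aa⟩ through P, begin at {p0}:
  [1] a ⇒ {p1}
  [2] a ⇒ {p3}
  P completes σ.
Trace ⟨aa⟩ through Q, begin at {q0}:
  [1] a ⇒ {q1}
  [2] a ⇒ ∅ (Q stuck)

aa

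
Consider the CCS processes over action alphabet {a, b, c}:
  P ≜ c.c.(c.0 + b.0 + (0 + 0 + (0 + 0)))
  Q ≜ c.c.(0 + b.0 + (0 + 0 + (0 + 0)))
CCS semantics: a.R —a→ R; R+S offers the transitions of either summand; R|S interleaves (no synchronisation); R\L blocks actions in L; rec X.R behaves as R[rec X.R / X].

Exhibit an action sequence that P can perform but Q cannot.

ccc

Reachable graph of P (4 states):
  u0 = c.c.(c.0 + b.0 + (0 + 0 + (0 + 0))) | --c--▸ u1
  u1 = c.(c.0 + b.0 + (0 + 0 + (0 + 0))) | --c--▸ u2
  u2 = c.0 + b.0 + (0 + 0 + (0 + 0)) | --b--▸ u3, --c--▸ u3
  u3 = 0 | ∅
Reachable graph of Q (4 states):
  v0 = c.c.(0 + b.0 + (0 + 0 + (0 + 0))) | --c--▸ v1
  v1 = c.(0 + b.0 + (0 + 0 + (0 + 0))) | --c--▸ v2
  v2 = 0 + b.0 + (0 + 0 + (0 + 0)) | --b--▸ v3
  v3 = 0 | ∅
Run σ = ⟨ccc⟩ on P: start {u0}
  [1] c ⇒ {u1}
  [2] c ⇒ {u2}
  [3] c ⇒ {u3}
  — P admits the full trace.
Run σ = ⟨ccc⟩ on Q: start {v0}
  [1] c ⇒ {v1}
  [2] c ⇒ {v2}
  [3] c ⇒ ∅ (Q stuck)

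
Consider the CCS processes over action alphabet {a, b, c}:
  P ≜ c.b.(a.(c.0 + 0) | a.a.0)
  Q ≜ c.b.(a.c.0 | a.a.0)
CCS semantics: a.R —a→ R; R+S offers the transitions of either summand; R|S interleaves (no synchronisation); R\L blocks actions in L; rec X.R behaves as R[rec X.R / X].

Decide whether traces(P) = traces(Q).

LTS(P): 11 reachable states
  m0 = c.b.(a.(c.0 + 0) | a.a.0) :: --c--▸ m1
  m1 = b.(a.(c.0 + 0) | a.a.0) :: --b--▸ m2
  m2 = a.(c.0 + 0) | a.a.0 :: --a--▸ m3, --a--▸ m4
  m3 = (c.0 + 0) | a.a.0 :: --a--▸ m5, --c--▸ m6
  m4 = a.(c.0 + 0) | a.0 :: --a--▸ m5, --a--▸ m7
  m5 = (c.0 + 0) | a.0 :: --a--▸ m8, --c--▸ m9
  m6 = 0 | a.a.0 :: --a--▸ m9
  m7 = a.(c.0 + 0) | 0 :: --a--▸ m8
  m8 = (c.0 + 0) | 0 :: --c--▸ m10
  m9 = 0 | a.0 :: --a--▸ m10
  m10 = 0 | 0 :: ∅
LTS(Q): 11 reachable states
  n0 = c.b.(a.c.0 | a.a.0) :: --c--▸ n1
  n1 = b.(a.c.0 | a.a.0) :: --b--▸ n2
  n2 = a.c.0 | a.a.0 :: --a--▸ n3, --a--▸ n4
  n3 = a.c.0 | a.0 :: --a--▸ n5, --a--▸ n6
  n4 = c.0 | a.a.0 :: --a--▸ n6, --c--▸ n7
  n5 = a.c.0 | 0 :: --a--▸ n8
  n6 = c.0 | a.0 :: --a--▸ n8, --c--▸ n9
  n7 = 0 | a.a.0 :: --a--▸ n9
  n8 = c.0 | 0 :: --c--▸ n10
  n9 = 0 | a.0 :: --a--▸ n10
  n10 = 0 | 0 :: ∅
Bisimilarity quotient blocks:
  B0 = {m0, n0}
  B1 = {m1, n1}
  B2 = {m2, n2}
  B3 = {m4, n3}
  B4 = {m7, n5}
  B5 = {m8, n8}
  B6 = {m10, n10}
  B7 = {m5, n6}
  B8 = {m9, n9}
  B9 = {m3, n4}
  B10 = {m6, n7}
m0 ∈ B0, n0 ∈ B0 → same block
Bisimilar ⇒ trace-equivalent.

traces(P) = traces(Q)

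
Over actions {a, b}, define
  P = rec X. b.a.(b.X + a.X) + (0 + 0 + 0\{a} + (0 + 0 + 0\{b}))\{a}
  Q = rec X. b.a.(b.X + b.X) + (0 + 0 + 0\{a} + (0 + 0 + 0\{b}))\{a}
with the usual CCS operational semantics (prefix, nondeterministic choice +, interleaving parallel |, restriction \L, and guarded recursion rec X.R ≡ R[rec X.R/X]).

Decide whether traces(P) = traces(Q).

traces(P) ≠ traces(Q) — witness ⟨baa⟩

LTS(P): 3 reachable states
  u0 = rec X. b.a.(b.X + a.X) + (0 + 0 + 0\{a} + (0 + 0 + 0\{b}))\{a} → —b→ u1
  u1 = a.(b.(rec X. b.a.(b.X + a.X) + (0 + 0 + 0\{a} + (0 + 0 + 0\{b}))\{a}) + a.(rec X. b.a.(b.X + a.X) + (0 + 0 + 0\{a} + (0 + 0 + 0\{b}))\{a})) → —a→ u2
  u2 = b.(rec X. b.a.(b.X + a.X) + (0 + 0 + 0\{a} + (0 + 0 + 0\{b}))\{a}) + a.(rec X. b.a.(b.X + a.X) + (0 + 0 + 0\{a} + (0 + 0 + 0\{b}))\{a}) → —a→ u0, —b→ u0
LTS(Q): 3 reachable states
  v0 = rec X. b.a.(b.X + b.X) + (0 + 0 + 0\{a} + (0 + 0 + 0\{b}))\{a} → —b→ v1
  v1 = a.(b.(rec X. b.a.(b.X + b.X) + (0 + 0 + 0\{a} + (0 + 0 + 0\{b}))\{a}) + b.(rec X. b.a.(b.X + b.X) + (0 + 0 + 0\{a} + (0 + 0 + 0\{b}))\{a})) → —a→ v2
  v2 = b.(rec X. b.a.(b.X + b.X) + (0 + 0 + 0\{a} + (0 + 0 + 0\{b}))\{a}) + b.(rec X. b.a.(b.X + b.X) + (0 + 0 + 0\{a} + (0 + 0 + 0\{b}))\{a}) → —b→ v0
Executing baa from P (initial set {u0}):
  [1] b ⇒ {u1}
  [2] a ⇒ {u2}
  [3] a ⇒ {u0}
  — P admits the full trace.
Executing baa from Q (initial set {v0}):
  [1] b ⇒ {v1}
  [2] a ⇒ {v2}
  [3] a ⇒ ∅  — Q cannot continue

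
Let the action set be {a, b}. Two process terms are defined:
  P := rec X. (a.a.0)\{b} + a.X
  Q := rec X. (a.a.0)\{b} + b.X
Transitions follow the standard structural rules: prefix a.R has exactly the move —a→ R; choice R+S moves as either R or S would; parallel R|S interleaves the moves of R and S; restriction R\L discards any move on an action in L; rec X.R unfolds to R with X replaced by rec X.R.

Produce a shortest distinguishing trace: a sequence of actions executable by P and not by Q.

aaa

Reachable graph of P (3 states):
  u0 = rec X. (a.a.0)\{b} + a.X ⊢ —a→ u0, —a→ u1
  u1 = (a.0)\{b} ⊢ —a→ u2
  u2 = 0\{b} ⊢ ·
Reachable graph of Q (3 states):
  v0 = rec X. (a.a.0)\{b} + b.X ⊢ —a→ v1, —b→ v0
  v1 = (a.0)\{b} ⊢ —a→ v2
  v2 = 0\{b} ⊢ ·
Trace ⟨aaa⟩ through P, begin at {u0}:
  [1] a ⇒ {u0, u1}
  [2] a ⇒ {u0, u1, u2}
  [3] a ⇒ {u0, u1, u2}
  — P admits the full trace.
Trace ⟨aaa⟩ through Q, begin at {v0}:
  [1] a ⇒ {v1}
  [2] a ⇒ {v2}
  [3] a ⇒ no successor for Q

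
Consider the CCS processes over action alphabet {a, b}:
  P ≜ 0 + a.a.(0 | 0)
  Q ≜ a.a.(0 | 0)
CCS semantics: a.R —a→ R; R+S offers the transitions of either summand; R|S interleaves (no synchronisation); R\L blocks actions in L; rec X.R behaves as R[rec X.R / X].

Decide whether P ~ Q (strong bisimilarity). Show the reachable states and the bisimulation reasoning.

P ~ Q

P's transition system — 3 states:
  m0 = 0 + a.a.(0 | 0) ⊢ =a=> m1
  m1 = a.(0 | 0) ⊢ =a=> m2
  m2 = 0 | 0 ⊢ deadlocked
Q's transition system — 3 states:
  n0 = a.a.(0 | 0) ⊢ =a=> n1
  n1 = a.(0 | 0) ⊢ =a=> n2
  n2 = 0 | 0 ⊢ deadlocked
Coarsest stable partition (strong bisimilarity classes):
  B0 = {m0, n0}
  B1 = {m1, n1}
  B2 = {m2, n2}
m0 ∈ B0, n0 ∈ B0 → same block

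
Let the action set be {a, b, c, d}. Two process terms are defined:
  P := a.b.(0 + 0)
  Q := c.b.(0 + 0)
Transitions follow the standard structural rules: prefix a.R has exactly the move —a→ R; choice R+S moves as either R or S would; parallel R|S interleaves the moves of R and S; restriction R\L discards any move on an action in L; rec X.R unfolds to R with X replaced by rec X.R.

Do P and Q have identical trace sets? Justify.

LTS(P): 3 reachable states
  m0 = a.b.(0 + 0) | —a→ m1
  m1 = b.(0 + 0) | —b→ m2
  m2 = 0 + 0 | ·
LTS(Q): 3 reachable states
  n0 = c.b.(0 + 0) | —c→ n1
  n1 = b.(0 + 0) | —b→ n2
  n2 = 0 + 0 | ·
Trace ⟨a⟩ through P, begin at {m0}:
  [1] a ⇒ {m1}
  ✓ P
Trace ⟨a⟩ through Q, begin at {n0}:
  [1] a ⇒ ∅  — Q cannot continue

NO — witness ⟨a⟩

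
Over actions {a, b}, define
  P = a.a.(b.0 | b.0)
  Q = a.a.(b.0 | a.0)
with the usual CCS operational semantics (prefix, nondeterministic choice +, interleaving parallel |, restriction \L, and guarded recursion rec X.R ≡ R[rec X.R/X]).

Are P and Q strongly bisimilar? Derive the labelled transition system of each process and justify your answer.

NO

P's transition system — 6 states:
  s0 = a.a.(b.0 | b.0) :: -a-> s1
  s1 = a.(b.0 | b.0) :: -a-> s2
  s2 = b.0 | b.0 :: -b-> s3, -b-> s4
  s3 = 0 | b.0 :: -b-> s5
  s4 = b.0 | 0 :: -b-> s5
  s5 = 0 | 0 :: ∅
Q's transition system — 6 states:
  t0 = a.a.(b.0 | a.0) :: -a-> t1
  t1 = a.(b.0 | a.0) :: -a-> t2
  t2 = b.0 | a.0 :: -a-> t3, -b-> t4
  t3 = b.0 | 0 :: -b-> t5
  t4 = 0 | a.0 :: -a-> t5
  t5 = 0 | 0 :: ∅
Bisimilarity quotient blocks:
  B0 = {s0}
  B1 = {s1}
  B2 = {s2}
  B3 = {s3, s4, t3}
  B4 = {s5, t5}
  B5 = {t0}
  B6 = {t1}
  B7 = {t2}
  B8 = {t4}
s0 ∈ B0, t0 ∈ B5 → different blocks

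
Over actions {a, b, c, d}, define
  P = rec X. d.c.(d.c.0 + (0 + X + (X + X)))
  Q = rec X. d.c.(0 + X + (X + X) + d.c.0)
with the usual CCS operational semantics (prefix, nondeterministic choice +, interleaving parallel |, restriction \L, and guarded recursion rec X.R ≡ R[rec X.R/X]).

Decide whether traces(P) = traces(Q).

LTS(P): 5 reachable states
  p0 = rec X. d.c.(d.c.0 + (0 + X + (X + X))) :: -d-> p1
  p1 = c.(d.c.0 + (0 + (rec X. d.c.(d.c.0 + (0 + X + (X + X)))) + ((rec X. d.c.(d.c.0 + (0 + X + (X + X)))) + (rec X. d.c.(d.c.0 + (0 + X + (X + X))))))) :: -c-> p2
  p2 = d.c.0 + (0 + (rec X. d.c.(d.c.0 + (0 + X + (X + X)))) + ((rec X. d.c.(d.c.0 + (0 + X + (X + X)))) + (rec X. d.c.(d.c.0 + (0 + X + (X + X)))))) :: -d-> p1, -d-> p3
  p3 = c.0 :: -c-> p4
  p4 = 0 :: (no moves)
LTS(Q): 5 reachable states
  q0 = rec X. d.c.(0 + X + (X + X) + d.c.0) :: -d-> q1
  q1 = c.(0 + (rec X. d.c.(0 + X + (X + X) + d.c.0)) + ((rec X. d.c.(0 + X + (X + X) + d.c.0)) + (rec X. d.c.(0 + X + (X + X) + d.c.0))) + d.c.0) :: -c-> q2
  q2 = 0 + (rec X. d.c.(0 + X + (X + X) + d.c.0)) + ((rec X. d.c.(0 + X + (X + X) + d.c.0)) + (rec X. d.c.(0 + X + (X + X) + d.c.0))) + d.c.0 :: -d-> q1, -d-> q3
  q3 = c.0 :: -c-> q4
  q4 = 0 :: (no moves)
Bisimilarity quotient blocks:
  B0 = {p0, q0}
  B1 = {p1, q1}
  B2 = {p2, q2}
  B3 = {p3, q3}
  B4 = {p4, q4}
p0 ∈ B0, q0 ∈ B0 → same block
Bisimilar ⇒ trace-equivalent.

YES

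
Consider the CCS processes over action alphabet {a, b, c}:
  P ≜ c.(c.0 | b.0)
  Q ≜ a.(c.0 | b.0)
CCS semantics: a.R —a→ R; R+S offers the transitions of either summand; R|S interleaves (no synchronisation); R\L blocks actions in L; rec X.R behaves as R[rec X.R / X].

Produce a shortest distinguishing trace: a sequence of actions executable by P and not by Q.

c

P's transition system — 5 states:
  p0 = c.(c.0 | b.0) | -c-> p1
  p1 = c.0 | b.0 | -b-> p2, -c-> p3
  p2 = c.0 | 0 | -c-> p4
  p3 = 0 | b.0 | -b-> p4
  p4 = 0 | 0 | stopped
Q's transition system — 5 states:
  q0 = a.(c.0 | b.0) | -a-> q1
  q1 = c.0 | b.0 | -b-> q2, -c-> q3
  q2 = c.0 | 0 | -c-> q4
  q3 = 0 | b.0 | -b-> q4
  q4 = 0 | 0 | stopped
Trace ⟨c⟩ through P, begin at {p0}:
  [1] c ⇒ {p1}
  — P admits the full trace.
Trace ⟨c⟩ through Q, begin at {q0}:
  [1] c ⇒ ∅ (Q stuck)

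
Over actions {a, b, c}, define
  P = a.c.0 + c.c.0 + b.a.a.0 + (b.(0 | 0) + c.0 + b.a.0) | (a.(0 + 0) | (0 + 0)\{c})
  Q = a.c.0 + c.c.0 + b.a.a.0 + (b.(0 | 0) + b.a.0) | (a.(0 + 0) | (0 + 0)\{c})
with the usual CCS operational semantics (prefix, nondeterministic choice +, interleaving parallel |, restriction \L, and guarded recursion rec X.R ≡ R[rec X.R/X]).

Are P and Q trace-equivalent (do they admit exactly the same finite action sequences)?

Reachable graph of P (12 states):
  p0 = a.c.0 + c.c.0 + b.a.a.0 + (b.(0 | 0) + c.0 + b.a.0) | (a.(0 + 0) | (0 + 0)\{c}) | --a--▸ p1, --a--▸ p2, --b--▸ p3, --b--▸ p4, --b--▸ p5, --c--▸ p2, --c--▸ p6
  p1 = (b.(0 | 0) + c.0 + b.a.0) | ((0 + 0) | (0 + 0)\{c}) | --b--▸ p7, --b--▸ p8, --c--▸ p9
  p2 = c.0 | --c--▸ p10
  p3 = 0 | 0 | (a.(0 + 0) | (0 + 0)\{c}) | --a--▸ p7
  p4 = a.0 | (a.(0 + 0) | (0 + 0)\{c}) | --a--▸ p6, --a--▸ p8
  p5 = a.a.0 | --a--▸ p11
  p6 = 0 | (a.(0 + 0) | (0 + 0)\{c}) | --a--▸ p9
  p7 = 0 | 0 | ((0 + 0) | (0 + 0)\{c}) | (no moves)
  p8 = a.0 | ((0 + 0) | (0 + 0)\{c}) | --a--▸ p9
  p9 = 0 | ((0 + 0) | (0 + 0)\{c}) | (no moves)
  p10 = 0 | (no moves)
  p11 = a.0 | --a--▸ p10
Reachable graph of Q (12 states):
  q0 = a.c.0 + c.c.0 + b.a.a.0 + (b.(0 | 0) + b.a.0) | (a.(0 + 0) | (0 + 0)\{c}) | --a--▸ q1, --a--▸ q2, --b--▸ q3, --b--▸ q4, --b--▸ q5, --c--▸ q2
  q1 = (b.(0 | 0) + b.a.0) | ((0 + 0) | (0 + 0)\{c}) | --b--▸ q6, --b--▸ q7
  q2 = c.0 | --c--▸ q8
  q3 = 0 | 0 | (a.(0 + 0) | (0 + 0)\{c}) | --a--▸ q6
  q4 = a.0 | (a.(0 + 0) | (0 + 0)\{c}) | --a--▸ q7, --a--▸ q9
  q5 = a.a.0 | --a--▸ q10
  q6 = 0 | 0 | ((0 + 0) | (0 + 0)\{c}) | (no moves)
  q7 = a.0 | ((0 + 0) | (0 + 0)\{c}) | --a--▸ q11
  q8 = 0 | (no moves)
  q9 = 0 | (a.(0 + 0) | (0 + 0)\{c}) | --a--▸ q11
  q10 = a.0 | --a--▸ q8
  q11 = 0 | ((0 + 0) | (0 + 0)\{c}) | (no moves)
Trace ⟨ca⟩ through P, begin at {p0}:
  [1] c ⇒ {p2, p6}
  [2] a ⇒ {p9}
  ✓ P
Trace ⟨ca⟩ through Q, begin at {q0}:
  [1] c ⇒ {q2}
  [2] a ⇒ ∅  — Q cannot continue

NO — witness ⟨ca⟩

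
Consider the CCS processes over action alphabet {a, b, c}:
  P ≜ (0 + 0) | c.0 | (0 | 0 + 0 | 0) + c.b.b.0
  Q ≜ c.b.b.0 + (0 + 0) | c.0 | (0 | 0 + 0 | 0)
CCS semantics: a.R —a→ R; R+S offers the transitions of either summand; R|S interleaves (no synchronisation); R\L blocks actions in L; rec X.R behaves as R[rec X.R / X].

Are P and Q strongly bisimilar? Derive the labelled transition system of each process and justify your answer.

P ~ Q

P's transition system — 5 states:
  s0 = (0 + 0) | c.0 | (0 | 0 + 0 | 0) + c.b.b.0 → =c=> s1, =c=> s2
  s1 = (0 + 0) | 0 | (0 | 0 + 0 | 0) → stopped
  s2 = b.b.0 → =b=> s3
  s3 = b.0 → =b=> s4
  s4 = 0 → stopped
Q's transition system — 5 states:
  t0 = c.b.b.0 + (0 + 0) | c.0 | (0 | 0 + 0 | 0) → =c=> t1, =c=> t2
  t1 = (0 + 0) | 0 | (0 | 0 + 0 | 0) → stopped
  t2 = b.b.0 → =b=> t3
  t3 = b.0 → =b=> t4
  t4 = 0 → stopped
Partition-refinement fixed point:
  B0 = {s0, t0}
  B1 = {s1, s4, t1, t4}
  B2 = {s2, t2}
  B3 = {s3, t3}
s0 ∈ B0, t0 ∈ B0 → same block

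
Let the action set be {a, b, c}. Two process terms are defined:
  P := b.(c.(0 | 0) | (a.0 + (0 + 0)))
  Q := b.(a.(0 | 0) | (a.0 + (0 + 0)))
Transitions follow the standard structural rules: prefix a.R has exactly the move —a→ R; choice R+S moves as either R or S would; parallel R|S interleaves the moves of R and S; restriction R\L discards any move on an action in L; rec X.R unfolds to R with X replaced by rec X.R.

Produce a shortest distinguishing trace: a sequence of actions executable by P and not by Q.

bc

Reachable graph of P (5 states):
  u0 = b.(c.(0 | 0) | (a.0 + (0 + 0))) ⊢ —b→ u1
  u1 = c.(0 | 0) | (a.0 + (0 + 0)) ⊢ —a→ u2, —c→ u3
  u2 = c.(0 | 0) | 0 ⊢ —c→ u4
  u3 = 0 | 0 | (a.0 + (0 + 0)) ⊢ —a→ u4
  u4 = 0 | 0 | 0 ⊢ ∅
Reachable graph of Q (5 states):
  v0 = b.(a.(0 | 0) | (a.0 + (0 + 0))) ⊢ —b→ v1
  v1 = a.(0 | 0) | (a.0 + (0 + 0)) ⊢ —a→ v2, —a→ v3
  v2 = 0 | 0 | (a.0 + (0 + 0)) ⊢ —a→ v4
  v3 = a.(0 | 0) | 0 ⊢ —a→ v4
  v4 = 0 | 0 | 0 ⊢ ∅
Trace ⟨bc⟩ through P, begin at {u0}:
  [1] b ⇒ {u1}
  [2] c ⇒ {u3}
  — P admits the full trace.
Trace ⟨bc⟩ through Q, begin at {v0}:
  [1] b ⇒ {v1}
  [2] c ⇒ no successor for Q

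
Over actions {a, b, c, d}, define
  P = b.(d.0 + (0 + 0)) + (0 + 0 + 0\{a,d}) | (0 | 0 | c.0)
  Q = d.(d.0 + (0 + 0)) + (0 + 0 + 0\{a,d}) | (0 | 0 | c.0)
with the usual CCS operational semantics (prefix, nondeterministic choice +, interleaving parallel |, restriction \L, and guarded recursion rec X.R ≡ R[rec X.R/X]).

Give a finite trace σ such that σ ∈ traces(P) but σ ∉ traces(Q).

P's transition system — 4 states:
  p0 = b.(d.0 + (0 + 0)) + (0 + 0 + 0\{a,d}) | (0 | 0 | c.0) | =b=> p1, =c=> p2
  p1 = d.0 + (0 + 0) | =d=> p3
  p2 = (0 + 0 + 0\{a,d}) | (0 | 0 | 0) | ∅
  p3 = 0 | ∅
Q's transition system — 4 states:
  q0 = d.(d.0 + (0 + 0)) + (0 + 0 + 0\{a,d}) | (0 | 0 | c.0) | =c=> q1, =d=> q2
  q1 = (0 + 0 + 0\{a,d}) | (0 | 0 | 0) | ∅
  q2 = d.0 + (0 + 0) | =d=> q3
  q3 = 0 | ∅
Trace ⟨b⟩ through P, begin at {p0}:
  step 1 (b): {p1}
  P completes σ.
Trace ⟨b⟩ through Q, begin at {q0}:
  step 1 (b): ∅  — Q cannot continue

b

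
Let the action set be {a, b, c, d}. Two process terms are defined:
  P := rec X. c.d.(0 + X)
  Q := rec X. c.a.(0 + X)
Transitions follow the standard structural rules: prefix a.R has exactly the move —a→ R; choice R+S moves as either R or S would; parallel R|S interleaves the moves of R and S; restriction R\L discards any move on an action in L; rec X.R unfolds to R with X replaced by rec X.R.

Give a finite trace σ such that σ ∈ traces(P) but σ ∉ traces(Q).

cd

LTS(P): 3 reachable states
  u0 = rec X. c.d.(0 + X) | =c=> u1
  u1 = d.(0 + (rec X. c.d.(0 + X))) | =d=> u2
  u2 = 0 + (rec X. c.d.(0 + X)) | =c=> u1
LTS(Q): 3 reachable states
  v0 = rec X. c.a.(0 + X) | =c=> v1
  v1 = a.(0 + (rec X. c.a.(0 + X))) | =a=> v2
  v2 = 0 + (rec X. c.a.(0 + X)) | =c=> v1
Run σ = ⟨cd⟩ on P: start {u0}
  after c @ step 1: {u1}
  after d @ step 2: {u2}
  — P admits the full trace.
Run σ = ⟨cd⟩ on Q: start {v0}
  after c @ step 1: {v1}
  after d @ step 2: ∅  — Q cannot continue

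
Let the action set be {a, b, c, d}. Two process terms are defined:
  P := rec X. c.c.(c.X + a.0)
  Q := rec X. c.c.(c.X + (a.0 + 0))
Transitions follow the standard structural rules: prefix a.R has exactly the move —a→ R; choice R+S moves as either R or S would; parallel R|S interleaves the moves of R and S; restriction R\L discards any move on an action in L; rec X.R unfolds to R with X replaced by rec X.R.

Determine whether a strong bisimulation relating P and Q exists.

bisimilar

LTS(P): 4 reachable states
  m0 = rec X. c.c.(c.X + a.0) → --c--▸ m1
  m1 = c.(c.(rec X. c.c.(c.X + a.0)) + a.0) → --c--▸ m2
  m2 = c.(rec X. c.c.(c.X + a.0)) + a.0 → --a--▸ m3, --c--▸ m0
  m3 = 0 → ∅
LTS(Q): 4 reachable states
  n0 = rec X. c.c.(c.X + (a.0 + 0)) → --c--▸ n1
  n1 = c.(c.(rec X. c.c.(c.X + (a.0 + 0))) + (a.0 + 0)) → --c--▸ n2
  n2 = c.(rec X. c.c.(c.X + (a.0 + 0))) + (a.0 + 0) → --a--▸ n3, --c--▸ n0
  n3 = 0 → ∅
Coarsest stable partition (strong bisimilarity classes):
  B0 = {m0, n0}
  B1 = {m1, n1}
  B2 = {m2, n2}
  B3 = {m3, n3}
m0 ∈ B0, n0 ∈ B0 → same block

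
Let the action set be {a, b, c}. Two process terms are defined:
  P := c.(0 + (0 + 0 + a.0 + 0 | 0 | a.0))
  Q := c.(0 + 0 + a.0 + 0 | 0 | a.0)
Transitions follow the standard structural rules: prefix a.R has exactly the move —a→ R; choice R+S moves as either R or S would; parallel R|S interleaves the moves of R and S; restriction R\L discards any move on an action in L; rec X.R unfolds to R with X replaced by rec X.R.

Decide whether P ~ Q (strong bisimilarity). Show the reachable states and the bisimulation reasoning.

P ~ Q

P's transition system — 4 states:
  u0 = c.(0 + (0 + 0 + a.0 + 0 | 0 | a.0)) | —c→ u1
  u1 = 0 + (0 + 0 + a.0 + 0 | 0 | a.0) | —a→ u2, —a→ u3
  u2 = 0 | ·
  u3 = 0 | 0 | 0 | ·
Q's transition system — 4 states:
  v0 = c.(0 + 0 + a.0 + 0 | 0 | a.0) | —c→ v1
  v1 = 0 + 0 + a.0 + 0 | 0 | a.0 | —a→ v2, —a→ v3
  v2 = 0 | ·
  v3 = 0 | 0 | 0 | ·
Coarsest stable partition (strong bisimilarity classes):
  B0 = {u0, v0}
  B1 = {u1, v1}
  B2 = {u2, u3, v2, v3}
u0 ∈ B0, v0 ∈ B0 → same block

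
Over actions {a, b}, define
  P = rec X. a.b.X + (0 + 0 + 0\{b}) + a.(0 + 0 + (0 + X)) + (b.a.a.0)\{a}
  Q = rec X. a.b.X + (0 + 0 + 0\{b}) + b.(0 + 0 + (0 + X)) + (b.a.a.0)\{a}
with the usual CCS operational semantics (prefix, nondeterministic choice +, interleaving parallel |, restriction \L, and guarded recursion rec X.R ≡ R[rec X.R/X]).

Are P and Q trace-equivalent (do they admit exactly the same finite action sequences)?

P's transition system — 4 states:
  p0 = rec X. a.b.X + (0 + 0 + 0\{b}) + a.(0 + 0 + (0 + X)) + (b.a.a.0)\{a} :: ··a··> p1, ··a··> p2, ··b··> p3
  p1 = 0 + 0 + (0 + (rec X. a.b.X + (0 + 0 + 0\{b}) + a.(0 + 0 + (0 + X)) + (b.a.a.0)\{a})) :: ··a··> p1, ··a··> p2, ··b··> p3
  p2 = b.(rec X. a.b.X + (0 + 0 + 0\{b}) + a.(0 + 0 + (0 + X)) + (b.a.a.0)\{a}) :: ··b··> p0
  p3 = (a.a.0)\{a} :: ∅
Q's transition system — 4 states:
  q0 = rec X. a.b.X + (0 + 0 + 0\{b}) + b.(0 + 0 + (0 + X)) + (b.a.a.0)\{a} :: ··a··> q1, ··b··> q2, ··b··> q3
  q1 = b.(rec X. a.b.X + (0 + 0 + 0\{b}) + b.(0 + 0 + (0 + X)) + (b.a.a.0)\{a}) :: ··b··> q0
  q2 = (a.a.0)\{a} :: ∅
  q3 = 0 + 0 + (0 + (rec X. a.b.X + (0 + 0 + 0\{b}) + b.(0 + 0 + (0 + X)) + (b.a.a.0)\{a})) :: ··a··> q1, ··b··> q2, ··b··> q3
Run σ = ⟨aa⟩ on P: start {p0}
  after a @ step 1: {p1, p2}
  after a @ step 2: {p1, p2}
  P completes σ.
Run σ = ⟨aa⟩ on Q: start {q0}
  after a @ step 1: {q1}
  after a @ step 2: no successor for Q

trace-distinct — witness ⟨aa⟩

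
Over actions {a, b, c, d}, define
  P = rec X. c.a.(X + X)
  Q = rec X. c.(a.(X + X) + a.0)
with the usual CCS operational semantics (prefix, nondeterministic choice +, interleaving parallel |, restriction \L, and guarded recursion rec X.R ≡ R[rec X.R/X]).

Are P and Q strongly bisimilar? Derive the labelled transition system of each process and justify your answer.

P's transition system — 3 states:
  m0 = rec X. c.a.(X + X) → -c-> m1
  m1 = a.((rec X. c.a.(X + X)) + (rec X. c.a.(X + X))) → -a-> m2
  m2 = (rec X. c.a.(X + X)) + (rec X. c.a.(X + X)) → -c-> m1
Q's transition system — 4 states:
  n0 = rec X. c.(a.(X + X) + a.0) → -c-> n1
  n1 = a.((rec X. c.(a.(X + X) + a.0)) + (rec X. c.(a.(X + X) + a.0))) + a.0 → -a-> n2, -a-> n3
  n2 = (rec X. c.(a.(X + X) + a.0)) + (rec X. c.(a.(X + X) + a.0)) → -c-> n1
  n3 = 0 → ∅
Partition-refinement fixed point:
  B0 = {m0, m2}
  B1 = {m1}
  B2 = {n0, n2}
  B3 = {n1}
  B4 = {n3}
m0 ∈ B0, n0 ∈ B2 → different blocks

NO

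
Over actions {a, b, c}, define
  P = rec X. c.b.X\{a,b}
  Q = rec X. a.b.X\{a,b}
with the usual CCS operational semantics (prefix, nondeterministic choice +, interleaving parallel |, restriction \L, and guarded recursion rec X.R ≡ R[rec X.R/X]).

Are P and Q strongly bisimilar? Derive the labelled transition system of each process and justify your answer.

P ≁ Q

LTS(P): 4 reachable states
  m0 = rec X. c.b.X\{a,b} → --c--▸ m1
  m1 = b.(rec X. c.b.X\{a,b})\{a,b} → --b--▸ m2
  m2 = (rec X. c.b.X\{a,b})\{a,b} → --c--▸ m3
  m3 = (b.(rec X. c.b.X\{a,b})\{a,b})\{a,b} → ·
LTS(Q): 3 reachable states
  n0 = rec X. a.b.X\{a,b} → --a--▸ n1
  n1 = b.(rec X. a.b.X\{a,b})\{a,b} → --b--▸ n2
  n2 = (rec X. a.b.X\{a,b})\{a,b} → ·
Bisimilarity quotient blocks:
  B0 = {m0}
  B1 = {m1}
  B2 = {m2}
  B3 = {m3, n2}
  B4 = {n0}
  B5 = {n1}
m0 ∈ B0, n0 ∈ B4 → different blocks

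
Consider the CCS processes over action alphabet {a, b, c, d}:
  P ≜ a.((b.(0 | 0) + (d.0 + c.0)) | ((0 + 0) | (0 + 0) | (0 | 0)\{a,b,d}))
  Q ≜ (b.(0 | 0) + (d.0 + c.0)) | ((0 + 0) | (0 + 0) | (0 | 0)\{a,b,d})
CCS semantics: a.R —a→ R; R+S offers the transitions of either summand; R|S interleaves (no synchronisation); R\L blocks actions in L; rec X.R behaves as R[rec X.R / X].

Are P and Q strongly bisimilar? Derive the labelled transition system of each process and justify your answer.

P ≁ Q

LTS(P): 4 reachable states
  s0 = a.((b.(0 | 0) + (d.0 + c.0)) | ((0 + 0) | (0 + 0) | (0 | 0)\{a,b,d})) ⊢ =a=> s1
  s1 = (b.(0 | 0) + (d.0 + c.0)) | ((0 + 0) | (0 + 0) | (0 | 0)\{a,b,d}) ⊢ =b=> s2, =c=> s3, =d=> s3
  s2 = 0 | 0 | ((0 + 0) | (0 + 0) | (0 | 0)\{a,b,d}) ⊢ ∅
  s3 = 0 | ((0 + 0) | (0 + 0) | (0 | 0)\{a,b,d}) ⊢ ∅
LTS(Q): 3 reachable states
  t0 = (b.(0 | 0) + (d.0 + c.0)) | ((0 + 0) | (0 + 0) | (0 | 0)\{a,b,d}) ⊢ =b=> t1, =c=> t2, =d=> t2
  t1 = 0 | 0 | ((0 + 0) | (0 + 0) | (0 | 0)\{a,b,d}) ⊢ ∅
  t2 = 0 | ((0 + 0) | (0 + 0) | (0 | 0)\{a,b,d}) ⊢ ∅
Partition-refinement fixed point:
  B0 = {s0}
  B1 = {s1, t0}
  B2 = {s2, s3, t1, t2}
s0 ∈ B0, t0 ∈ B1 → different blocks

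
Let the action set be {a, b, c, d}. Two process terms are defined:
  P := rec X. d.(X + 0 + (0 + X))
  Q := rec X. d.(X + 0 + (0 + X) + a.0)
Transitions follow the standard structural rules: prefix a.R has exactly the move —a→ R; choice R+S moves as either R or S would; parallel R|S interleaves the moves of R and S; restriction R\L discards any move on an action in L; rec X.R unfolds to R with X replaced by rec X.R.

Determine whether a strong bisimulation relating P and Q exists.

Reachable graph of P (2 states):
  u0 = rec X. d.(X + 0 + (0 + X)) | --d--▸ u1
  u1 = (rec X. d.(X + 0 + (0 + X))) + 0 + (0 + (rec X. d.(X + 0 + (0 + X)))) | --d--▸ u1
Reachable graph of Q (3 states):
  v0 = rec X. d.(X + 0 + (0 + X) + a.0) | --d--▸ v1
  v1 = (rec X. d.(X + 0 + (0 + X) + a.0)) + 0 + (0 + (rec X. d.(X + 0 + (0 + X) + a.0))) + a.0 | --a--▸ v2, --d--▸ v1
  v2 = 0 | deadlocked
Coarsest stable partition (strong bisimilarity classes):
  B0 = {u0, u1}
  B1 = {v0}
  B2 = {v1}
  B3 = {v2}
u0 ∈ B0, v0 ∈ B1 → different blocks

not bisimilar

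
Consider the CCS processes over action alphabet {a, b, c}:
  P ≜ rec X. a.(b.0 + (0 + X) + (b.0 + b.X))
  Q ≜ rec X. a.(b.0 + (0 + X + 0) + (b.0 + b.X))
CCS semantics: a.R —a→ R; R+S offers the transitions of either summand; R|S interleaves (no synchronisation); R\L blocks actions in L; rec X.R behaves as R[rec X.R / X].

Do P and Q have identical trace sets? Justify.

trace-equivalent

LTS(P): 3 reachable states
  s0 = rec X. a.(b.0 + (0 + X) + (b.0 + b.X)) → ··a··> s1
  s1 = b.0 + (0 + (rec X. a.(b.0 + (0 + X) + (b.0 + b.X)))) + (b.0 + b.(rec X. a.(b.0 + (0 + X) + (b.0 + b.X)))) → ··a··> s1, ··b··> s0, ··b··> s2
  s2 = 0 → ∅
LTS(Q): 3 reachable states
  t0 = rec X. a.(b.0 + (0 + X + 0) + (b.0 + b.X)) → ··a··> t1
  t1 = b.0 + (0 + (rec X. a.(b.0 + (0 + X + 0) + (b.0 + b.X))) + 0) + (b.0 + b.(rec X. a.(b.0 + (0 + X + 0) + (b.0 + b.X)))) → ··a··> t1, ··b··> t0, ··b··> t2
  t2 = 0 → ∅
Bisimilarity quotient blocks:
  B0 = {s0, t0}
  B1 = {s1, t1}
  B2 = {s2, t2}
s0 ∈ B0, t0 ∈ B0 → same block
Bisimilar ⇒ trace-equivalent.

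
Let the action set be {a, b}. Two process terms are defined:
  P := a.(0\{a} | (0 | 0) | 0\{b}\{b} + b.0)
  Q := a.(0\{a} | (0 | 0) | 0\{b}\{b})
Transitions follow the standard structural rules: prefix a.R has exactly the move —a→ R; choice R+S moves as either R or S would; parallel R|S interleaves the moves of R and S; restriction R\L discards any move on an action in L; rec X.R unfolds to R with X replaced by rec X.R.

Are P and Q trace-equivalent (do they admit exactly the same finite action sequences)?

trace-distinct — witness ⟨ab⟩

P's transition system — 3 states:
  m0 = a.(0\{a} | (0 | 0) | 0\{b}\{b} + b.0) ⊢ --a--▸ m1
  m1 = 0\{a} | (0 | 0) | 0\{b}\{b} + b.0 ⊢ --b--▸ m2
  m2 = 0 ⊢ stopped
Q's transition system — 2 states:
  n0 = a.(0\{a} | (0 | 0) | 0\{b}\{b}) ⊢ --a--▸ n1
  n1 = 0\{a} | (0 | 0) | 0\{b}\{b} ⊢ stopped
Trace ⟨ab⟩ through P, begin at {m0}:
  [1] a ⇒ {m1}
  [2] b ⇒ {m2}
  P completes σ.
Trace ⟨ab⟩ through Q, begin at {n0}:
  [1] a ⇒ {n1}
  [2] b ⇒ ∅ (Q stuck)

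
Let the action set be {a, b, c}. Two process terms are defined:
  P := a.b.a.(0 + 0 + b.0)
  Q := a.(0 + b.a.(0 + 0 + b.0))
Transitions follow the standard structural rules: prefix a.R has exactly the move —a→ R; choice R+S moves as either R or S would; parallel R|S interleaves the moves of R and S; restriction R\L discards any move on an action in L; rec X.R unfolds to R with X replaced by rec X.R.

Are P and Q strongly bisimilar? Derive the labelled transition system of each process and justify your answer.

Reachable graph of P (5 states):
  p0 = a.b.a.(0 + 0 + b.0) ⊢ -a-> p1
  p1 = b.a.(0 + 0 + b.0) ⊢ -b-> p2
  p2 = a.(0 + 0 + b.0) ⊢ -a-> p3
  p3 = 0 + 0 + b.0 ⊢ -b-> p4
  p4 = 0 ⊢ ∅
Reachable graph of Q (5 states):
  q0 = a.(0 + b.a.(0 + 0 + b.0)) ⊢ -a-> q1
  q1 = 0 + b.a.(0 + 0 + b.0) ⊢ -b-> q2
  q2 = a.(0 + 0 + b.0) ⊢ -a-> q3
  q3 = 0 + 0 + b.0 ⊢ -b-> q4
  q4 = 0 ⊢ ∅
Coarsest stable partition (strong bisimilarity classes):
  B0 = {p0, q0}
  B1 = {p1, q1}
  B2 = {p2, q2}
  B3 = {p3, q3}
  B4 = {p4, q4}
p0 ∈ B0, q0 ∈ B0 → same block

YES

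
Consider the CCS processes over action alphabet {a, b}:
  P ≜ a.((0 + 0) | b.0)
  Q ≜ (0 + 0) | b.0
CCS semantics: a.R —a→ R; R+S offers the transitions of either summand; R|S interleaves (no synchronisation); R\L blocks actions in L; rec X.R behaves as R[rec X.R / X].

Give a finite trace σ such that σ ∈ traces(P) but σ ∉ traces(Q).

LTS(P): 3 reachable states
  s0 = a.((0 + 0) | b.0) | =a=> s1
  s1 = (0 + 0) | b.0 | =b=> s2
  s2 = (0 + 0) | 0 | deadlocked
LTS(Q): 2 reachable states
  t0 = (0 + 0) | b.0 | =b=> t1
  t1 = (0 + 0) | 0 | deadlocked
Executing a from P (initial set {s0}):
  [1] a ⇒ {s1}
  P completes σ.
Executing a from Q (initial set {t0}):
  [1] a ⇒ ∅  — Q cannot continue

a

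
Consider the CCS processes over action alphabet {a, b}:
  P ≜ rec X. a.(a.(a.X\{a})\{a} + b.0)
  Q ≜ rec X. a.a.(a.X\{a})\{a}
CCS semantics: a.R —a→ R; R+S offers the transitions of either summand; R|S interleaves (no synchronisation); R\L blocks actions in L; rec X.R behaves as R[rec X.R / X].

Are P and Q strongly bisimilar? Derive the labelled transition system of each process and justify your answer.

P ≁ Q

LTS(P): 4 reachable states
  s0 = rec X. a.(a.(a.X\{a})\{a} + b.0) → —a→ s1
  s1 = a.(a.(rec X. a.(a.(a.X\{a})\{a} + b.0))\{a})\{a} + b.0 → —a→ s2, —b→ s3
  s2 = (a.(rec X. a.(a.(a.X\{a})\{a} + b.0))\{a})\{a} → deadlocked
  s3 = 0 → deadlocked
LTS(Q): 3 reachable states
  t0 = rec X. a.a.(a.X\{a})\{a} → —a→ t1
  t1 = a.(a.(rec X. a.a.(a.X\{a})\{a})\{a})\{a} → —a→ t2
  t2 = (a.(rec X. a.a.(a.X\{a})\{a})\{a})\{a} → deadlocked
Coarsest stable partition (strong bisimilarity classes):
  B0 = {s0}
  B1 = {s1}
  B2 = {s2, s3, t2}
  B3 = {t0}
  B4 = {t1}
s0 ∈ B0, t0 ∈ B3 → different blocks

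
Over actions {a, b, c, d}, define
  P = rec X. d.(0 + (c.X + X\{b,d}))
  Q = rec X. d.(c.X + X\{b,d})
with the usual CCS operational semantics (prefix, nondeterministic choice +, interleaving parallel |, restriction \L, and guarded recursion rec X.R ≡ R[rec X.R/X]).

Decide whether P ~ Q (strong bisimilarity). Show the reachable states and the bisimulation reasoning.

YES

LTS(P): 2 reachable states
  m0 = rec X. d.(0 + (c.X + X\{b,d})) → --d--▸ m1
  m1 = 0 + (c.(rec X. d.(0 + (c.X + X\{b,d}))) + (rec X. d.(0 + (c.X + X\{b,d})))\{b,d}) → --c--▸ m0
LTS(Q): 2 reachable states
  n0 = rec X. d.(c.X + X\{b,d}) → --d--▸ n1
  n1 = c.(rec X. d.(c.X + X\{b,d})) + (rec X. d.(c.X + X\{b,d}))\{b,d} → --c--▸ n0
Bisimilarity quotient blocks:
  B0 = {m0, n0}
  B1 = {m1, n1}
m0 ∈ B0, n0 ∈ B0 → same block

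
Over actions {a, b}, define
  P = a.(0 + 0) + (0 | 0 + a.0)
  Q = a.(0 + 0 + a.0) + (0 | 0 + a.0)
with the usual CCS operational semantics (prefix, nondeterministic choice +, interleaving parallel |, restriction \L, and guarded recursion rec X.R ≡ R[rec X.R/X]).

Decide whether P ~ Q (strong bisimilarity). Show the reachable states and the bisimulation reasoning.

Reachable graph of P (3 states):
  u0 = a.(0 + 0) + (0 | 0 + a.0) has moves --a--▸ u1, --a--▸ u2
  u1 = 0 has moves deadlocked
  u2 = 0 + 0 has moves deadlocked
Reachable graph of Q (3 states):
  v0 = a.(0 + 0 + a.0) + (0 | 0 + a.0) has moves --a--▸ v1, --a--▸ v2
  v1 = 0 has moves deadlocked
  v2 = 0 + 0 + a.0 has moves --a--▸ v1
Coarsest stable partition (strong bisimilarity classes):
  B0 = {u0, v2}
  B1 = {u1, u2, v1}
  B2 = {v0}
u0 ∈ B0, v0 ∈ B2 → different blocks

NO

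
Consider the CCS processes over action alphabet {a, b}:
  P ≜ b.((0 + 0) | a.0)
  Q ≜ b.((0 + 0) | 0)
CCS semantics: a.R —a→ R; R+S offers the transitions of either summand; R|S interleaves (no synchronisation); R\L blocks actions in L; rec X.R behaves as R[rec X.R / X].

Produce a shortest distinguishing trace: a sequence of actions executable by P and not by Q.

LTS(P): 3 reachable states
  u0 = b.((0 + 0) | a.0) ⊢ ··b··> u1
  u1 = (0 + 0) | a.0 ⊢ ··a··> u2
  u2 = (0 + 0) | 0 ⊢ (no moves)
LTS(Q): 2 reachable states
  v0 = b.((0 + 0) | 0) ⊢ ··b··> v1
  v1 = (0 + 0) | 0 ⊢ (no moves)
Executing ba from P (initial set {u0}):
  [1] b ⇒ {u1}
  [2] a ⇒ {u2}
  ✓ P
Executing ba from Q (initial set {v0}):
  [1] b ⇒ {v1}
  [2] a ⇒ no successor for Q

ba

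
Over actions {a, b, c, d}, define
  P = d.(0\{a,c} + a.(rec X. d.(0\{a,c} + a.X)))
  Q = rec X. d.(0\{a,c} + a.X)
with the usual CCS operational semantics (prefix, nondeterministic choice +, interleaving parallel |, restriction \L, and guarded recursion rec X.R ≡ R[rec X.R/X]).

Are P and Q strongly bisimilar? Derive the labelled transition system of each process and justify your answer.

LTS(P): 3 reachable states
  p0 = d.(0\{a,c} + a.(rec X. d.(0\{a,c} + a.X))) → =d=> p1
  p1 = 0\{a,c} + a.(rec X. d.(0\{a,c} + a.X)) → =a=> p2
  p2 = rec X. d.(0\{a,c} + a.X) → =d=> p1
LTS(Q): 2 reachable states
  q0 = rec X. d.(0\{a,c} + a.X) → =d=> q1
  q1 = 0\{a,c} + a.(rec X. d.(0\{a,c} + a.X)) → =a=> q0
Partition-refinement fixed point:
  B0 = {p0, p2, q0}
  B1 = {p1, q1}
p0 ∈ B0, q0 ∈ B0 → same block

P ~ Q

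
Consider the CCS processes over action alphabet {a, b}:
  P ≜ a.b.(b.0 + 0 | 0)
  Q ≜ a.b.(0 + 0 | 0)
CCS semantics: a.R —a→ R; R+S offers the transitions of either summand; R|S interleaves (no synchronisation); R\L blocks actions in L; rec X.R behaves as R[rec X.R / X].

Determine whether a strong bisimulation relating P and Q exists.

Reachable graph of P (4 states):
  u0 = a.b.(b.0 + 0 | 0) → =a=> u1
  u1 = b.(b.0 + 0 | 0) → =b=> u2
  u2 = b.0 + 0 | 0 → =b=> u3
  u3 = 0 → ·
Reachable graph of Q (3 states):
  v0 = a.b.(0 + 0 | 0) → =a=> v1
  v1 = b.(0 + 0 | 0) → =b=> v2
  v2 = 0 + 0 | 0 → ·
Coarsest stable partition (strong bisimilarity classes):
  B0 = {u0}
  B1 = {u1}
  B2 = {u2, v1}
  B3 = {u3, v2}
  B4 = {v0}
u0 ∈ B0, v0 ∈ B4 → different blocks

NO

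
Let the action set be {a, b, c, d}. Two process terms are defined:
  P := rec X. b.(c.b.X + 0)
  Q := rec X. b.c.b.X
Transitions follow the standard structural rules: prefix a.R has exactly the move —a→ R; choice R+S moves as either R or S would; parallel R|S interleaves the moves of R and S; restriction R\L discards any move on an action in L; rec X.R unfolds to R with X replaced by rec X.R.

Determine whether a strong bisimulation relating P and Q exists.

Reachable graph of P (3 states):
  p0 = rec X. b.(c.b.X + 0) ⊢ --b--▸ p1
  p1 = c.b.(rec X. b.(c.b.X + 0)) + 0 ⊢ --c--▸ p2
  p2 = b.(rec X. b.(c.b.X + 0)) ⊢ --b--▸ p0
Reachable graph of Q (3 states):
  q0 = rec X. b.c.b.X ⊢ --b--▸ q1
  q1 = c.b.(rec X. b.c.b.X) ⊢ --c--▸ q2
  q2 = b.(rec X. b.c.b.X) ⊢ --b--▸ q0
Coarsest stable partition (strong bisimilarity classes):
  B0 = {p0, q0}
  B1 = {p1, q1}
  B2 = {p2, q2}
p0 ∈ B0, q0 ∈ B0 → same block

YES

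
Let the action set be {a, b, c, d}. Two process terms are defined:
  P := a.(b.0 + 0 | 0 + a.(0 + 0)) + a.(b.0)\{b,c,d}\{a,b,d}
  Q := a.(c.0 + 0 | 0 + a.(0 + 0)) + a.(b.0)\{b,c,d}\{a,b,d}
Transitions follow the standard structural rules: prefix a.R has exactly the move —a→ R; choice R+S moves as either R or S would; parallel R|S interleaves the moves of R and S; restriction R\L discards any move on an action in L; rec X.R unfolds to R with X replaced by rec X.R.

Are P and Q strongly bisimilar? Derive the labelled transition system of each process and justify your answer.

LTS(P): 5 reachable states
  s0 = a.(b.0 + 0 | 0 + a.(0 + 0)) + a.(b.0)\{b,c,d}\{a,b,d} → —a→ s1, —a→ s2
  s1 = (b.0)\{b,c,d}\{a,b,d} → ∅
  s2 = b.0 + 0 | 0 + a.(0 + 0) → —a→ s3, —b→ s4
  s3 = 0 + 0 → ∅
  s4 = 0 → ∅
LTS(Q): 5 reachable states
  t0 = a.(c.0 + 0 | 0 + a.(0 + 0)) + a.(b.0)\{b,c,d}\{a,b,d} → —a→ t1, —a→ t2
  t1 = (b.0)\{b,c,d}\{a,b,d} → ∅
  t2 = c.0 + 0 | 0 + a.(0 + 0) → —a→ t3, —c→ t4
  t3 = 0 + 0 → ∅
  t4 = 0 → ∅
Bisimilarity quotient blocks:
  B0 = {s0}
  B1 = {s2}
  B2 = {s1, s3, s4, t1, t3, t4}
  B3 = {t0}
  B4 = {t2}
s0 ∈ B0, t0 ∈ B3 → different blocks

NO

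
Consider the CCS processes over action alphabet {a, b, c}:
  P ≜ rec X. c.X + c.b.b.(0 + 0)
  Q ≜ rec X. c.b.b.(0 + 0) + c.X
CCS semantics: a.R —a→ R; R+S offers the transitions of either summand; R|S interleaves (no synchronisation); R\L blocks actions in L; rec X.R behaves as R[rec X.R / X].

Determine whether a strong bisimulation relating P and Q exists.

P's transition system — 4 states:
  p0 = rec X. c.X + c.b.b.(0 + 0) ⊢ -c-> p0, -c-> p1
  p1 = b.b.(0 + 0) ⊢ -b-> p2
  p2 = b.(0 + 0) ⊢ -b-> p3
  p3 = 0 + 0 ⊢ deadlocked
Q's transition system — 4 states:
  q0 = rec X. c.b.b.(0 + 0) + c.X ⊢ -c-> q0, -c-> q1
  q1 = b.b.(0 + 0) ⊢ -b-> q2
  q2 = b.(0 + 0) ⊢ -b-> q3
  q3 = 0 + 0 ⊢ deadlocked
Coarsest stable partition (strong bisimilarity classes):
  B0 = {p0, q0}
  B1 = {p1, q1}
  B2 = {p2, q2}
  B3 = {p3, q3}
p0 ∈ B0, q0 ∈ B0 → same block

bisimilar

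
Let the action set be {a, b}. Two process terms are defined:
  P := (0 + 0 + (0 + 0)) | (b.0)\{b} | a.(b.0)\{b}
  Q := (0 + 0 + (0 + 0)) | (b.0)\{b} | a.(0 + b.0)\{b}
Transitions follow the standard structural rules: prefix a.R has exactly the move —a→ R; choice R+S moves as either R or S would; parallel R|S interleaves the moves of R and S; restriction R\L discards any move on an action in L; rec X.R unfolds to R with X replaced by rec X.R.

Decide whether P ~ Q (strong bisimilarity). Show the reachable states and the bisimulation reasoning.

P's transition system — 2 states:
  m0 = (0 + 0 + (0 + 0)) | (b.0)\{b} | a.(b.0)\{b} ⊢ —a→ m1
  m1 = (0 + 0 + (0 + 0)) | (b.0)\{b} | (b.0)\{b} ⊢ ∅
Q's transition system — 2 states:
  n0 = (0 + 0 + (0 + 0)) | (b.0)\{b} | a.(0 + b.0)\{b} ⊢ —a→ n1
  n1 = (0 + 0 + (0 + 0)) | (b.0)\{b} | (0 + b.0)\{b} ⊢ ∅
Coarsest stable partition (strong bisimilarity classes):
  B0 = {m0, n0}
  B1 = {m1, n1}
m0 ∈ B0, n0 ∈ B0 → same block

YES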